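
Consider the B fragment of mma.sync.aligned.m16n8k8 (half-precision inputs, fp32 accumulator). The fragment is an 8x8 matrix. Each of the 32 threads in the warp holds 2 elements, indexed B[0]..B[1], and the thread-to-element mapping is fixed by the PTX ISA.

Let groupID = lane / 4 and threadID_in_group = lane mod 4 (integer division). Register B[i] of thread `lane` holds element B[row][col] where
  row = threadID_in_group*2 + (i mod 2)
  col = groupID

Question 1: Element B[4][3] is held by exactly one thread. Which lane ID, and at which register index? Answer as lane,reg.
c:3=>grp=3  r:4=>tig=2,lo=0
L=3*4+2=14  i=0=0

14,0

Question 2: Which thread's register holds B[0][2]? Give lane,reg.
8,0

c:2=>grp=2  r:0=>tig=0,lo=0
L=2*4+0=8  i=0=0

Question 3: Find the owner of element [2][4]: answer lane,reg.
c:4=>grp=4  r:2=>tig=1,lo=0
L=4*4+1=17  i=0=0

17,0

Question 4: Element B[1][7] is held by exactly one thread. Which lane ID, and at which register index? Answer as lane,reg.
28,1

c: 7->gid=7  r: 1->tid=0,i&1=1
L=7*4+0=28  i=1=1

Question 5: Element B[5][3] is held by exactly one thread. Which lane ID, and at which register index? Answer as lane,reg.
c=3⇒gr=3  r=5⇒th=2,odd=1
L=3*4+2=14  i=1=1

14,1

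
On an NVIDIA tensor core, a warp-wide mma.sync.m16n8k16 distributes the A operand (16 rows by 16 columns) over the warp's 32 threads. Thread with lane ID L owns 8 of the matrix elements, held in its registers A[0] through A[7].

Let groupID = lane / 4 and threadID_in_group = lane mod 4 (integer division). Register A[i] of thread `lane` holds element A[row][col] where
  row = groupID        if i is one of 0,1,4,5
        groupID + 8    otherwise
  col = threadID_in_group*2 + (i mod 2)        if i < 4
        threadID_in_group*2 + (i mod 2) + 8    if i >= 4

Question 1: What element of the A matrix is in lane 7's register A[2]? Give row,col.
lane 7→7/4=1, 7 mod 4=3
i=2  r:1+8→9  c:2·3+0+0→6

9,6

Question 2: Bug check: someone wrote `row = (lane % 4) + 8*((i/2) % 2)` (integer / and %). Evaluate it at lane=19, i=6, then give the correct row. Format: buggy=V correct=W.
`(lane % 4) + 8*((i/2) % 2)`[19,6]→11
19: G=4,T=3
[6] (4+8,3*2+0+8) = (12,14)
row: 11 vs 12

buggy=11 correct=12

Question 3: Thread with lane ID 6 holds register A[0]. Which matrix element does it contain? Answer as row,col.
1,4

lane 6: grp=1 (6/4), tig=2 (6%4)
i=0: r=1+0=1, c=2*2+0+0=4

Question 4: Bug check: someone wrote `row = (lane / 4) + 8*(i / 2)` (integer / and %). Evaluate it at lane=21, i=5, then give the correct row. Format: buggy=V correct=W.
buggy=21 correct=5

`(lane / 4) + 8*(i / 2)`[21,5]->21
lane 21->21/4=5, 21 mod 4=1
i=5  r:5+0->5  c:2·1+1+8->11
row: 21 vs 5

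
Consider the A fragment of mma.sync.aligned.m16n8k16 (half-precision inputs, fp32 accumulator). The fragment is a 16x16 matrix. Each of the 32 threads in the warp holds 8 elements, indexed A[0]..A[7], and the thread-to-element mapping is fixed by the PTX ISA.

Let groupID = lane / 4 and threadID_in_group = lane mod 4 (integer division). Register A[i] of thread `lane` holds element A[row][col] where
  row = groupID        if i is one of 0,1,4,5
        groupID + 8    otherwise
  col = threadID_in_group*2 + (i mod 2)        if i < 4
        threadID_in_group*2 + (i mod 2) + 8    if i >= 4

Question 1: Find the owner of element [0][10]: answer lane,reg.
r=0->g=0,rb=0  c=10->cb=1,t=1,b0=0
L=0*4+1=1  i=1*4+0*2+0=4

1,4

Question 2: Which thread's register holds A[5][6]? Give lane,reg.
r=5->g=5,rb=0  c=6->cb=0,t=3,b0=0
L=5*4+3=23  i=0*4+0*2+0=0

23,0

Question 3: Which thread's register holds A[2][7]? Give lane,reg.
11,1

r=2⇒gr=2,Rb=0  c=7⇒Cb=0,th=3,odd=1
L=2*4+3=11  i=0*4+0*2+1=1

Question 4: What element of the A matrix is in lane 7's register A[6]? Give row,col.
9,14

7: grp=1,tig=3
[6] (1+8,3*2+0+8) = (9,14)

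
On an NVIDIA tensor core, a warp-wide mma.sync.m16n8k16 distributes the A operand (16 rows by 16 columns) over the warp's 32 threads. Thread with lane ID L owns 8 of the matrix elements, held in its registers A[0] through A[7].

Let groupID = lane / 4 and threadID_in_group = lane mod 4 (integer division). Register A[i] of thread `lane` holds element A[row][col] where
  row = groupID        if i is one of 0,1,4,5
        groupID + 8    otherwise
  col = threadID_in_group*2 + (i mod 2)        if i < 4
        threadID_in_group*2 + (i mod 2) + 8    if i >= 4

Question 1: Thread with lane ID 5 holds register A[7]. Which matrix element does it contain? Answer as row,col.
5: gid=1,tid=1
[7] (1+8,1*2+1+8) = (9,11)

9,11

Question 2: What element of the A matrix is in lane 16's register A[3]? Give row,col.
lane 16⇒16/4=4, 16 mod 4=0
i=3  r:4+8⇒12  c:2·0+1+0⇒1

12,1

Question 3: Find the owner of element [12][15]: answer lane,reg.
r=12→G=4,rhi=1  c=15→chi=1,T=3,p=1
L=4*4+3=19  i=1*4+1*2+1=7

19,7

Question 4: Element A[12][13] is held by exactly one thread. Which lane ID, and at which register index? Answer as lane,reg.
r=12->g=4,rb=1  c=13->cb=1,t=2,b0=1
L=4*4+2=18  i=1*4+1*2+1=7

18,7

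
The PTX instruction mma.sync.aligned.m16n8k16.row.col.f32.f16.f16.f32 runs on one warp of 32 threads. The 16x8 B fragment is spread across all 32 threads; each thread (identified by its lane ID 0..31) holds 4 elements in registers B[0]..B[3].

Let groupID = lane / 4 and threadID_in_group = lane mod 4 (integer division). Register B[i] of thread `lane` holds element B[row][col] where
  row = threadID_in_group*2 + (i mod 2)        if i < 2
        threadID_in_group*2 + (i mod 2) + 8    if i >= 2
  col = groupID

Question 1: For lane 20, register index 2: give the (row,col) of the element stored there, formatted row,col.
L=20→G=20>>2=5, T=20&3=0
[2]→row 0·2+0+8=8  col G=5

8,5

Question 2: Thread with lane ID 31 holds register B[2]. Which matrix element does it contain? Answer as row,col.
lane 31→31/4=7, 31 mod 4=3
i=2  r:2·3+0+8→14  c:7

14,7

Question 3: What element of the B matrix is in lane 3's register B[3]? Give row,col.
lane 3: grp=0 (3/4), tig=3 (3%4)
i=3: r=3*2+1+8=15, c=grp=0

15,0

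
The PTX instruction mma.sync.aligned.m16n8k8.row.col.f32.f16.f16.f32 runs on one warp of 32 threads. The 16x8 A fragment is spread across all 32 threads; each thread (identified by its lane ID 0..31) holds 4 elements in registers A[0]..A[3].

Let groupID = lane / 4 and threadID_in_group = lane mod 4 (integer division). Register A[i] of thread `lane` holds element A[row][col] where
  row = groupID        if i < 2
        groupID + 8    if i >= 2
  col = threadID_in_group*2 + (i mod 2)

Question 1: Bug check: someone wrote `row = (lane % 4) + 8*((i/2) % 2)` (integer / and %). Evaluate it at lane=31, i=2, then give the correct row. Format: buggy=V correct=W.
`(lane % 4) + 8*((i/2) % 2)`[31,2]→11
L=31→G=31>>2=7, T=31&3=3
[2]→row 7+8=15  col 3·2+0=6
row: 11 vs 15

buggy=11 correct=15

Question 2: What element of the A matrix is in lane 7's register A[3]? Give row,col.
9,7

L=7->gid=7>>2=1, tid=7&3=3
[3]->row 1+8=9  col 3·2+1=7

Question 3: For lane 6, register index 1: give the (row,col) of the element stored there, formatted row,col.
1,5

lane 6->6/4=1, 6 mod 4=2
i=1  r:1+0->1  c:2·2+1->5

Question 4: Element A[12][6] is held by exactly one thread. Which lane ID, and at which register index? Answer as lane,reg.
19,2

r=12->g=4,rb=1  c=6->t=3,b0=0
L=4*4+3=19  i=1*2+0=2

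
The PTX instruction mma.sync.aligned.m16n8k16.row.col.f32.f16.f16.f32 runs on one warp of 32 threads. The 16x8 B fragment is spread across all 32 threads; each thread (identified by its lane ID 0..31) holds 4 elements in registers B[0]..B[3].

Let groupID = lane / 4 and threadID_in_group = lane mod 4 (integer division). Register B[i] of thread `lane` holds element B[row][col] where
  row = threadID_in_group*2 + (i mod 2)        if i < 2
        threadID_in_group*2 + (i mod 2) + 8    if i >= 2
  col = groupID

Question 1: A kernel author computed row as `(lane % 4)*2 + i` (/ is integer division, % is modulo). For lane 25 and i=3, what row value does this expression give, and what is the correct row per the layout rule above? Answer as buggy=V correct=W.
buggy=5 correct=11

`(lane % 4)*2 + i`[25,3]⇒5
lane 25: gr=6 (25/4), th=1 (25%4)
i=3: r=1*2+1+8=11, c=gr=6
row: 5 vs 11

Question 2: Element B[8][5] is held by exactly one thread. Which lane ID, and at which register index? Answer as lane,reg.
c=5⇒gr=5  r=8⇒Rb=1,th=0,odd=0
L=5*4+0=20  i=1*2+0=2

20,2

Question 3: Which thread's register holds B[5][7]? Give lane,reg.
c=7->g=7  r=5->rb=0,t=2,b0=1
L=7*4+2=30  i=0*2+1=1

30,1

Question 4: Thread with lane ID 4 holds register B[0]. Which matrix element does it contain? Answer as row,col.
0,1

L=4->gid=4>>2=1, tid=4&3=0
[0]->row 0·2+0+0=0  col gid=1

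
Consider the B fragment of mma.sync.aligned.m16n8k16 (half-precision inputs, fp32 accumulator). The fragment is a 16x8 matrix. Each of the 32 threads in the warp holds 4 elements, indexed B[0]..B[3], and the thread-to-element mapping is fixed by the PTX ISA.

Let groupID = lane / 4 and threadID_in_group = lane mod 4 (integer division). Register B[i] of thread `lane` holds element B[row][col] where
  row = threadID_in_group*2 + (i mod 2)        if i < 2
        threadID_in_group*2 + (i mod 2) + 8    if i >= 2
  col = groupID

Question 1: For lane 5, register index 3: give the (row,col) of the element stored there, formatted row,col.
5: gid=1,tid=1
[3] (1*2+1+8,1) = (11,1)

11,1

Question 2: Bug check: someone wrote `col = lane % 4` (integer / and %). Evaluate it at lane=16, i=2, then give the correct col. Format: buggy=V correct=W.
`lane % 4`[16,2]⇒0
lane 16: gr=4 (16/4), th=0 (16%4)
i=2: r=0*2+0+8=8, c=gr=4
col: 0 vs 4

buggy=0 correct=4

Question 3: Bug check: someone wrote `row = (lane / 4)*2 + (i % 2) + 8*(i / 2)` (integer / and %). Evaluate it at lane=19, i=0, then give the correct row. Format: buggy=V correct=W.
buggy=8 correct=6

`(lane / 4)*2 + (i % 2) + 8*(i / 2)`[19,0]->8
L=19->g=19>>2=4, t=19&3=3
[0]->row 3·2+0+0=6  col g=4
row: 8 vs 6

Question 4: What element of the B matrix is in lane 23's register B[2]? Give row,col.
lane 23⇒23/4=5, 23 mod 4=3
i=2  r:2·3+0+8⇒14  c:5

14,5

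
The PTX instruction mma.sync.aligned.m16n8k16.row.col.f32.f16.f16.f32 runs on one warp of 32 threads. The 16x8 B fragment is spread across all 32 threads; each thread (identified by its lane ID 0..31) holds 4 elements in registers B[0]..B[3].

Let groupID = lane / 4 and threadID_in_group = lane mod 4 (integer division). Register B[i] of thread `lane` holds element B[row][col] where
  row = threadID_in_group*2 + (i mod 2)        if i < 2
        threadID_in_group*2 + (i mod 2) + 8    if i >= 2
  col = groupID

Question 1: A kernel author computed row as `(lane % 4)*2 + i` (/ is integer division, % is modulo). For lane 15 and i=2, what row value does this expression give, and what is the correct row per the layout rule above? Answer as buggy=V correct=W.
buggy=8 correct=14

`(lane % 4)*2 + i`[15,2]⇒8
15: gr=3,th=3
[2] (3*2+0+8,3) = (14,3)
row: 8 vs 14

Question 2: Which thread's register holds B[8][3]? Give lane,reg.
12,2

c=3⇒gr=3  r=8⇒Rb=1,th=0,odd=0
L=3*4+0=12  i=1*2+0=2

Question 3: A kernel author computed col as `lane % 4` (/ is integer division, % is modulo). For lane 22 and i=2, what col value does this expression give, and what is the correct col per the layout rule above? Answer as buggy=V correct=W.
buggy=2 correct=5

`lane % 4`[22,2]->2
lane 22->22/4=5, 22 mod 4=2
i=2  r:2·2+0+8->12  c:5
col: 2 vs 5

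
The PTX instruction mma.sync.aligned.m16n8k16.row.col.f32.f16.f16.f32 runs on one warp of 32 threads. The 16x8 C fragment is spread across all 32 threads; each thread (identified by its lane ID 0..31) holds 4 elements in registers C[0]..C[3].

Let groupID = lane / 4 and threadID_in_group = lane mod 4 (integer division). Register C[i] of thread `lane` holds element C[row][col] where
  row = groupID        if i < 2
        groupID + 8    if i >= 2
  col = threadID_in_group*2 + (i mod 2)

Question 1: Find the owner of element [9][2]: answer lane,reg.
r=9→G=1,rhi=1  c=2→T=1,p=0
L=1*4+1=5  i=1*2+0=2

5,2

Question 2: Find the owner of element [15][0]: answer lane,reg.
28,2

r:15=>grp=7,rB=1  c:0=>tig=0,lo=0
L=7*4+0=28  i=1*2+0=2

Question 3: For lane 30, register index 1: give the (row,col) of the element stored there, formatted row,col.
30: gr=7,th=2
[1] (7+0,2*2+1) = (7,5)

7,5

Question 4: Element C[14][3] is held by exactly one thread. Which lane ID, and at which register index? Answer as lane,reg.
r=14→G=6,rhi=1  c=3→T=1,p=1
L=6*4+1=25  i=1*2+1=3

25,3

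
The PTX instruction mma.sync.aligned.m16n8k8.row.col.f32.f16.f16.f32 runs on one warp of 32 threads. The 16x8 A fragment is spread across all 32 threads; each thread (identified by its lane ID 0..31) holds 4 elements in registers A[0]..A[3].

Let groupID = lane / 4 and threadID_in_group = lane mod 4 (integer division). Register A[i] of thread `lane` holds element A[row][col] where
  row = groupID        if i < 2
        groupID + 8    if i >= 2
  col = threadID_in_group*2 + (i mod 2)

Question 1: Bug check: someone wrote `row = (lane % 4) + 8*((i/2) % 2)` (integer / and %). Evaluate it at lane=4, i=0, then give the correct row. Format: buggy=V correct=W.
buggy=0 correct=1

`(lane % 4) + 8*((i/2) % 2)`[4,0]->0
L=4->g=4>>2=1, t=4&3=0
[0]->row 1+0=1  col 0·2+0=0
row: 0 vs 1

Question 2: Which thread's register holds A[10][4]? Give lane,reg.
10,2

r=10⇒gr=2,Rb=1  c=4⇒th=2,odd=0
L=2*4+2=10  i=1*2+0=2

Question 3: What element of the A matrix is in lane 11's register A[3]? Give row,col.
lane 11: gid=2 (11/4), tid=3 (11%4)
i=3: r=2+8=10, c=3*2+1=7

10,7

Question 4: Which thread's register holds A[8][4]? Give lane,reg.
r=8→G=0,rhi=1  c=4→T=2,p=0
L=0*4+2=2  i=1*2+0=2

2,2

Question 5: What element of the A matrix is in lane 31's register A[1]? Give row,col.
31: G=7,T=3
[1] (7+0,3*2+1) = (7,7)

7,7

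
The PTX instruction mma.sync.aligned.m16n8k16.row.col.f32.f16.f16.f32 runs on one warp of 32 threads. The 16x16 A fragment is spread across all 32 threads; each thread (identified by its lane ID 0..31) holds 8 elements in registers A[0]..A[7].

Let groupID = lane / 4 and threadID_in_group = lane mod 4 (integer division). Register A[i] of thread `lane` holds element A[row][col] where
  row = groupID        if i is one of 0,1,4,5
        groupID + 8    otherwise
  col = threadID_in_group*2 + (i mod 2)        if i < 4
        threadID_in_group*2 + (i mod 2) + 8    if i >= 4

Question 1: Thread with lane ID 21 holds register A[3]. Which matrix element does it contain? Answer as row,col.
L=21=>grp=21>>2=5, tig=21&3=1
[3]=>row 5+8=13  col 1·2+1+0=3

13,3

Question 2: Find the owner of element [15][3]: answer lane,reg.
29,3

r=15⇒gr=7,Rb=1  c=3⇒Cb=0,th=1,odd=1
L=7*4+1=29  i=0*4+1*2+1=3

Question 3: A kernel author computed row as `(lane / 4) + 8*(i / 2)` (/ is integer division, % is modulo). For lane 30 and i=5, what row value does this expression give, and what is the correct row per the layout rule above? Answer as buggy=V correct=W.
buggy=23 correct=7

`(lane / 4) + 8*(i / 2)`[30,5]->23
30: gid=7,tid=2
[5] (7+0,2*2+1+8) = (7,13)
row: 23 vs 7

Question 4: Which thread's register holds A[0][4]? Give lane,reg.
2,0

r=0→G=0,rhi=0  c=4→chi=0,T=2,p=0
L=0*4+2=2  i=0*4+0*2+0=0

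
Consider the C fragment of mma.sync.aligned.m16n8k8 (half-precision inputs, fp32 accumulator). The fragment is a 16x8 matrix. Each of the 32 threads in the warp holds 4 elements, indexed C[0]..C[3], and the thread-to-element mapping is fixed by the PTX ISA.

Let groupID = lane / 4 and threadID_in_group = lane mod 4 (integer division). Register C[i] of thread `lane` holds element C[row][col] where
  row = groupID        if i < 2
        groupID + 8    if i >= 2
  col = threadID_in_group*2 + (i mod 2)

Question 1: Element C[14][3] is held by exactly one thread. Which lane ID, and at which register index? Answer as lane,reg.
r=14→G=6,rhi=1  c=3→T=1,p=1
L=6*4+1=25  i=1*2+1=3

25,3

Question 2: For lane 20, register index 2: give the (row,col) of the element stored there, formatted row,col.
13,0

lane 20->20/4=5, 20 mod 4=0
i=2  r:5+8->13  c:2·0+0->0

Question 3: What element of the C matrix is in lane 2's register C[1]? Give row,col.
L=2=>grp=2>>2=0, tig=2&3=2
[1]=>row 0+0=0  col 2·2+1=5

0,5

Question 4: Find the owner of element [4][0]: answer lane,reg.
16,0

r=4⇒gr=4,Rb=0  c=0⇒th=0,odd=0
L=4*4+0=16  i=0*2+0=0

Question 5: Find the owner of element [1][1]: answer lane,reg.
r:1=>grp=1,rB=0  c:1=>tig=0,lo=1
L=1*4+0=4  i=0*2+1=1

4,1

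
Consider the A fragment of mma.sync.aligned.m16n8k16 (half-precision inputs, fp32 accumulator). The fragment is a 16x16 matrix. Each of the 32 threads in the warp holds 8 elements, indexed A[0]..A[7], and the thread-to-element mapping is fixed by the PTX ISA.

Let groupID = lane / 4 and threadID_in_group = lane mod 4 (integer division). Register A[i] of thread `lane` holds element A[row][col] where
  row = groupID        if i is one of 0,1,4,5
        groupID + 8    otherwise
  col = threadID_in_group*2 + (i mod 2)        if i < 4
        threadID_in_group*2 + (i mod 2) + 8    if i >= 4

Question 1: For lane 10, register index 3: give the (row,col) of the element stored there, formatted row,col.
10: gid=2,tid=2
[3] (2+8,2*2+1+0) = (10,5)

10,5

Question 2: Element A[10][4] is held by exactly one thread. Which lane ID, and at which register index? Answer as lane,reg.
10,2

r: 10->gid=2,r8=1  c: 4->c8=0,tid=2,i&1=0
L=2*4+2=10  i=0*4+1*2+0=2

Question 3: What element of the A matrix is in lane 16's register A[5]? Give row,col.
4,9

lane 16: g=4 (16/4), t=0 (16%4)
i=5: r=4+0=4, c=0*2+1+8=9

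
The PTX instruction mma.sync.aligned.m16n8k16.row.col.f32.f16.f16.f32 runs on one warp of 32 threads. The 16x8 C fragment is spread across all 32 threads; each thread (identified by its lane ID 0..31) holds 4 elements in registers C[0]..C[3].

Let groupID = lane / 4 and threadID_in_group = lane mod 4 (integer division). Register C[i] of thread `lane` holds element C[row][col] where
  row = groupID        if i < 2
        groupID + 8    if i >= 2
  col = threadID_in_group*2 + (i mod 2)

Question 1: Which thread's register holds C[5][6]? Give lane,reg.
r=5⇒gr=5,Rb=0  c=6⇒th=3,odd=0
L=5*4+3=23  i=0*2+0=0

23,0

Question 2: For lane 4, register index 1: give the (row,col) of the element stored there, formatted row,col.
1,1

lane 4->4/4=1, 4 mod 4=0
i=1  r:1+0->1  c:2·0+1->1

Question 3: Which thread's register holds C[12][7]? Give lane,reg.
19,3

r: 12->gid=4,r8=1  c: 7->tid=3,i&1=1
L=4*4+3=19  i=1*2+1=3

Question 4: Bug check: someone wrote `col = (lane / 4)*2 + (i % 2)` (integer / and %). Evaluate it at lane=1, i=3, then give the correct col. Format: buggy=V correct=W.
buggy=1 correct=3

`(lane / 4)*2 + (i % 2)`[1,3]⇒1
lane 1⇒1/4=0, 1 mod 4=1
i=3  r:0+8⇒8  c:2·1+1⇒3
col: 1 vs 3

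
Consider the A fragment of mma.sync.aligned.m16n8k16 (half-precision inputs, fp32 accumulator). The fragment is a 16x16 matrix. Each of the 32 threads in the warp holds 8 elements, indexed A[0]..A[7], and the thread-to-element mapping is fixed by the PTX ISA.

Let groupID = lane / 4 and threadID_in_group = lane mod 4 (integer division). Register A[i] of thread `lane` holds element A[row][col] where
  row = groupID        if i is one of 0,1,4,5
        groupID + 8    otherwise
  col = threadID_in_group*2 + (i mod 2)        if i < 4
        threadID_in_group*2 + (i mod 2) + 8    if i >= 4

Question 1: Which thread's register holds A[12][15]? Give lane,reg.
19,7

r=12⇒gr=4,Rb=1  c=15⇒Cb=1,th=3,odd=1
L=4*4+3=19  i=1*4+1*2+1=7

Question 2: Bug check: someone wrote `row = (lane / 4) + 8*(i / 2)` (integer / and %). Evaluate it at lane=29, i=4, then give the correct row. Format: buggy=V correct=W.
`(lane / 4) + 8*(i / 2)`[29,4]→23
L=29→G=29>>2=7, T=29&3=1
[4]→row 7+0=7  col 1·2+0+8=10
row: 23 vs 7

buggy=23 correct=7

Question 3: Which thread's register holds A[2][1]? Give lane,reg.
r:2=>grp=2,rB=0  c:1=>cB=0,tig=0,lo=1
L=2*4+0=8  i=0*4+0*2+1=1

8,1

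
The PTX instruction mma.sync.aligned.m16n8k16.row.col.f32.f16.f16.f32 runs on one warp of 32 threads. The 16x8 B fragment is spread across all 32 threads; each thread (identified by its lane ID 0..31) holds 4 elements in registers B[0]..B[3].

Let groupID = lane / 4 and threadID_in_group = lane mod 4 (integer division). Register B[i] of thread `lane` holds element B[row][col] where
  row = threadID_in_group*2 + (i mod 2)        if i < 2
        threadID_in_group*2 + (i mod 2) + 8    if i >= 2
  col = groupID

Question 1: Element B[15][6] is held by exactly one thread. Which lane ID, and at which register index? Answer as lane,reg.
27,3

c=6→G=6  r=15→rhi=1,T=3,p=1
L=6*4+3=27  i=1*2+1=3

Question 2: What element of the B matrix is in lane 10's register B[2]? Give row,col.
12,2

10: G=2,T=2
[2] (2*2+0+8,2) = (12,2)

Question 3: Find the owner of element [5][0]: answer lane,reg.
c: 0->gid=0  r: 5->r8=0,tid=2,i&1=1
L=0*4+2=2  i=0*2+1=1

2,1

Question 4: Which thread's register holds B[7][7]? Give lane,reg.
31,1

c=7->g=7  r=7->rb=0,t=3,b0=1
L=7*4+3=31  i=0*2+1=1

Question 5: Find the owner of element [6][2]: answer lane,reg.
11,0

c=2→G=2  r=6→rhi=0,T=3,p=0
L=2*4+3=11  i=0*2+0=0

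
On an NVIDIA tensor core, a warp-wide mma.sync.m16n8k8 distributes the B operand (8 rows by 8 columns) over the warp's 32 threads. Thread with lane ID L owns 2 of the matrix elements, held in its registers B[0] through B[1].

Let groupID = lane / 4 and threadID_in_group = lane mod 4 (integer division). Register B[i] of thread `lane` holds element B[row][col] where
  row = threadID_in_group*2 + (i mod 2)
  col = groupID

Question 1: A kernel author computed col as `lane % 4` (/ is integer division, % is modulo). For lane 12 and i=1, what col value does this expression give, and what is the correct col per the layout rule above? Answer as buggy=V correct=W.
`lane % 4`[12,1]⇒0
lane 12: gr=3 (12/4), th=0 (12%4)
i=1: r=0*2+1=1, c=gr=3
col: 0 vs 3

buggy=0 correct=3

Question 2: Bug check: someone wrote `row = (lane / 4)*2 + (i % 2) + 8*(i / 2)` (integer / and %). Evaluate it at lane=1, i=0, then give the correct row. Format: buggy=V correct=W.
`(lane / 4)*2 + (i % 2) + 8*(i / 2)`[1,0]→0
1: G=0,T=1
[0] (1*2+0,0) = (2,0)
row: 0 vs 2

buggy=0 correct=2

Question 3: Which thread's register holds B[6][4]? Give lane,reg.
19,0

c=4⇒gr=4  r=6⇒th=3,odd=0
L=4*4+3=19  i=0=0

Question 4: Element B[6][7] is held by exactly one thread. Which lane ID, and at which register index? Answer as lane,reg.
c=7->g=7  r=6->t=3,b0=0
L=7*4+3=31  i=0=0

31,0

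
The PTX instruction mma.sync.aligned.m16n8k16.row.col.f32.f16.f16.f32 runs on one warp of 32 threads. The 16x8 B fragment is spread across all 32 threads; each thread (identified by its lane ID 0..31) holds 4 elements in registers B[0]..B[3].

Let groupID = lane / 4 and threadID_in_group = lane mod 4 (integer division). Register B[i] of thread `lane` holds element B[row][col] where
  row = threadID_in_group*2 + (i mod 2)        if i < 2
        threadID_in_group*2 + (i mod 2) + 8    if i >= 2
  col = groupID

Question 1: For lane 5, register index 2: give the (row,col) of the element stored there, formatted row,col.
lane 5->5/4=1, 5 mod 4=1
i=2  r:2·1+0+8->10  c:1

10,1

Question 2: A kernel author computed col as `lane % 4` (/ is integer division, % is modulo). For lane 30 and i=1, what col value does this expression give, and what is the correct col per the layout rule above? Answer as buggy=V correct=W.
buggy=2 correct=7

`lane % 4`[30,1]→2
lane 30→30/4=7, 30 mod 4=2
i=1  r:2·2+1+0→5  c:7
col: 2 vs 7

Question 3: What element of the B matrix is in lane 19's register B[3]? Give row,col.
15,4

19: gid=4,tid=3
[3] (3*2+1+8,4) = (15,4)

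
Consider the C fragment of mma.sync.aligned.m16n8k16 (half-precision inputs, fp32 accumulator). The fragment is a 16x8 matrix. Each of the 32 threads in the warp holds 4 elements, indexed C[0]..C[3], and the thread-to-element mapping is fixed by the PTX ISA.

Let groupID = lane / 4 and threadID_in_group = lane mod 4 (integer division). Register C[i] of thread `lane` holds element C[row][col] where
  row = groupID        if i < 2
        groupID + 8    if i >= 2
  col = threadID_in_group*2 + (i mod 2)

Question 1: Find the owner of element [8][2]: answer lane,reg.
r=8⇒gr=0,Rb=1  c=2⇒th=1,odd=0
L=0*4+1=1  i=1*2+0=2

1,2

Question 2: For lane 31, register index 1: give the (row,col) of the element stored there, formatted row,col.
31: grp=7,tig=3
[1] (7+0,3*2+1) = (7,7)

7,7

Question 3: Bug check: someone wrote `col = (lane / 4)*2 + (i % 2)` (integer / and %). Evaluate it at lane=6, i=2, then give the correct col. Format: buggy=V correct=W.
buggy=2 correct=4

`(lane / 4)*2 + (i % 2)`[6,2]=>2
6: grp=1,tig=2
[2] (1+8,2*2+0) = (9,4)
col: 2 vs 4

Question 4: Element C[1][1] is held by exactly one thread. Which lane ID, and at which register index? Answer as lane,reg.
4,1

r=1→G=1,rhi=0  c=1→T=0,p=1
L=1*4+0=4  i=0*2+1=1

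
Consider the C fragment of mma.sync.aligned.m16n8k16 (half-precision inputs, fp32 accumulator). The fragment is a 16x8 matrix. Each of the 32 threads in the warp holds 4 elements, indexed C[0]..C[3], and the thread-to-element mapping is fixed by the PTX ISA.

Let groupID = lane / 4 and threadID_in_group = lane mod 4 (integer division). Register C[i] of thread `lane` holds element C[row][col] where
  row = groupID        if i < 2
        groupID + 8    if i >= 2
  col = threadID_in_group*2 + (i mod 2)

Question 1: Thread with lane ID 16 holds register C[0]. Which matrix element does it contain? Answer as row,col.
4,0

16: gr=4,th=0
[0] (4+0,0*2+0) = (4,0)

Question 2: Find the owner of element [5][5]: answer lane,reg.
22,1

r:5=>grp=5,rB=0  c:5=>tig=2,lo=1
L=5*4+2=22  i=0*2+1=1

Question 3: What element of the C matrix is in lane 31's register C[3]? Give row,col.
lane 31⇒31/4=7, 31 mod 4=3
i=3  r:7+8⇒15  c:2·3+1⇒7

15,7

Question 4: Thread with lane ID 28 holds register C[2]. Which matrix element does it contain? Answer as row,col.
lane 28: gr=7 (28/4), th=0 (28%4)
i=2: r=7+8=15, c=0*2+0=0

15,0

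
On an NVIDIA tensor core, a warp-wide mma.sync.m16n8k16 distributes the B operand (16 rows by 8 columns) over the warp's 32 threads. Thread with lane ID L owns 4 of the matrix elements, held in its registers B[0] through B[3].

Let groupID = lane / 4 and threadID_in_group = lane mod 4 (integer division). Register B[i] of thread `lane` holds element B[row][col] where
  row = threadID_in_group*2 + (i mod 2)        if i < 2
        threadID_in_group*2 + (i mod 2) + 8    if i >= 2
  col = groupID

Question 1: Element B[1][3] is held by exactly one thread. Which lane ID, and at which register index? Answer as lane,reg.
12,1

c=3→G=3  r=1→rhi=0,T=0,p=1
L=3*4+0=12  i=0*2+1=1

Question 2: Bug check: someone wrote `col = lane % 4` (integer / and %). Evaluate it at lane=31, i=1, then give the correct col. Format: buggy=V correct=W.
`lane % 4`[31,1]->3
31: gid=7,tid=3
[1] (3*2+1+0,7) = (7,7)
col: 3 vs 7

buggy=3 correct=7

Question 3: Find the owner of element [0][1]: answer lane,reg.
c: 1->gid=1  r: 0->r8=0,tid=0,i&1=0
L=1*4+0=4  i=0*2+0=0

4,0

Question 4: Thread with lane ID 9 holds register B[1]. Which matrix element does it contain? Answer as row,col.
3,2

L=9⇒gr=9>>2=2, th=9&3=1
[1]⇒row 1·2+1+0=3  col gr=2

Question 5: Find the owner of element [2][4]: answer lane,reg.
c=4->g=4  r=2->rb=0,t=1,b0=0
L=4*4+1=17  i=0*2+0=0

17,0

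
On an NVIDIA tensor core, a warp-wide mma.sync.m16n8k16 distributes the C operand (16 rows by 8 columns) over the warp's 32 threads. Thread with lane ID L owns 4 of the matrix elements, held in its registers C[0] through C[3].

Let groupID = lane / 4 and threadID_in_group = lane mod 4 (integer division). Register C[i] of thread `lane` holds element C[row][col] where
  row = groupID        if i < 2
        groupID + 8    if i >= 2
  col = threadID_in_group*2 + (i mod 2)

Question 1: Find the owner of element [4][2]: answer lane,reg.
17,0

r=4→G=4,rhi=0  c=2→T=1,p=0
L=4*4+1=17  i=0*2+0=0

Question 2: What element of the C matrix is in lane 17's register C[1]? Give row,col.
17: grp=4,tig=1
[1] (4+0,1*2+1) = (4,3)

4,3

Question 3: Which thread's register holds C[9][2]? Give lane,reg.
5,2

r=9->g=1,rb=1  c=2->t=1,b0=0
L=1*4+1=5  i=1*2+0=2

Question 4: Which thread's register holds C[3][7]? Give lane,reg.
15,1

r=3→G=3,rhi=0  c=7→T=3,p=1
L=3*4+3=15  i=0*2+1=1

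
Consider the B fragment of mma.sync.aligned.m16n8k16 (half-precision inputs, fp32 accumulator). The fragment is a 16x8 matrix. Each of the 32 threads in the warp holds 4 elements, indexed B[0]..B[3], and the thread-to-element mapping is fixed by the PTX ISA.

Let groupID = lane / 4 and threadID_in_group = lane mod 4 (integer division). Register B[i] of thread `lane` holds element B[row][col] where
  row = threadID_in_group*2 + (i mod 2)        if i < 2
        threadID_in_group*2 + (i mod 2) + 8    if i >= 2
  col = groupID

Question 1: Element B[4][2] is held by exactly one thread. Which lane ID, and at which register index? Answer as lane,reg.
c=2⇒gr=2  r=4⇒Rb=0,th=2,odd=0
L=2*4+2=10  i=0*2+0=0

10,0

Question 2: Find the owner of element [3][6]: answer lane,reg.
25,1

c=6⇒gr=6  r=3⇒Rb=0,th=1,odd=1
L=6*4+1=25  i=0*2+1=1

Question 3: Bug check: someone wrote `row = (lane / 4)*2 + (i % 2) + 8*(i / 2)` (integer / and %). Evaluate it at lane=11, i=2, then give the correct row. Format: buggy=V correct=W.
buggy=12 correct=14

`(lane / 4)*2 + (i % 2) + 8*(i / 2)`[11,2]->12
L=11->gid=11>>2=2, tid=11&3=3
[2]->row 3·2+0+8=14  col gid=2
row: 12 vs 14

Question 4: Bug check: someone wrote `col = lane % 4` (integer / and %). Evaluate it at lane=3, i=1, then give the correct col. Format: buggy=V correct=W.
`lane % 4`[3,1]->3
lane 3->3/4=0, 3 mod 4=3
i=1  r:2·3+1+0->7  c:0
col: 3 vs 0

buggy=3 correct=0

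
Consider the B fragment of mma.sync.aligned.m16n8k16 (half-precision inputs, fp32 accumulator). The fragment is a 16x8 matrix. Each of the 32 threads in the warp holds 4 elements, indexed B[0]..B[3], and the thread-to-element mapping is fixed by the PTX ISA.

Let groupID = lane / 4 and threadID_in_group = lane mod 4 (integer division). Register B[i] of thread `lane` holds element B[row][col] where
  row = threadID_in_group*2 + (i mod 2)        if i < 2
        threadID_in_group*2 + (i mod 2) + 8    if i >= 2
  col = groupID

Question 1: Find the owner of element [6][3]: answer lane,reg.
c=3→G=3  r=6→rhi=0,T=3,p=0
L=3*4+3=15  i=0*2+0=0

15,0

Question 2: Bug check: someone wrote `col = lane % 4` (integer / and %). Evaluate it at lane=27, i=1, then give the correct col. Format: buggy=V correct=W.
`lane % 4`[27,1]→3
lane 27→27/4=6, 27 mod 4=3
i=1  r:2·3+1+0→7  c:6
col: 3 vs 6

buggy=3 correct=6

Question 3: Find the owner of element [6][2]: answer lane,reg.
c=2⇒gr=2  r=6⇒Rb=0,th=3,odd=0
L=2*4+3=11  i=0*2+0=0

11,0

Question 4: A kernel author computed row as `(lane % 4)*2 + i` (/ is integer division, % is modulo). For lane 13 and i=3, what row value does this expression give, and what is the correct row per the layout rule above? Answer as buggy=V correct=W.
`(lane % 4)*2 + i`[13,3]⇒5
lane 13: gr=3 (13/4), th=1 (13%4)
i=3: r=1*2+1+8=11, c=gr=3
row: 5 vs 11

buggy=5 correct=11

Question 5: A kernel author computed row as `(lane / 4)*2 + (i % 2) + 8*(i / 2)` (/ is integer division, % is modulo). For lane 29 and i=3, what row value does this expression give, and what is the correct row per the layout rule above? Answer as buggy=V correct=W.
`(lane / 4)*2 + (i % 2) + 8*(i / 2)`[29,3]->23
lane 29->29/4=7, 29 mod 4=1
i=3  r:2·1+1+8->11  c:7
row: 23 vs 11

buggy=23 correct=11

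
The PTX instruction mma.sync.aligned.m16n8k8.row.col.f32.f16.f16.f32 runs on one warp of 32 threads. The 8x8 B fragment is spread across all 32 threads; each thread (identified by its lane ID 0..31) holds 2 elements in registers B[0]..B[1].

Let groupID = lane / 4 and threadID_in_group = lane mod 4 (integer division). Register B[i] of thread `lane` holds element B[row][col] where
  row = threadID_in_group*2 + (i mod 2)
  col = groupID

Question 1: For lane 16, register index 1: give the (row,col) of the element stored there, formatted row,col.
lane 16: grp=4 (16/4), tig=0 (16%4)
i=1: r=0*2+1=1, c=grp=4

1,4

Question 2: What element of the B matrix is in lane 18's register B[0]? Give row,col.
lane 18⇒18/4=4, 18 mod 4=2
i=0  r:2·2+0⇒4  c:4

4,4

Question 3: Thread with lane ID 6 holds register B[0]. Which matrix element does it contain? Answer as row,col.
L=6->gid=6>>2=1, tid=6&3=2
[0]->row 2·2+0=4  col gid=1

4,1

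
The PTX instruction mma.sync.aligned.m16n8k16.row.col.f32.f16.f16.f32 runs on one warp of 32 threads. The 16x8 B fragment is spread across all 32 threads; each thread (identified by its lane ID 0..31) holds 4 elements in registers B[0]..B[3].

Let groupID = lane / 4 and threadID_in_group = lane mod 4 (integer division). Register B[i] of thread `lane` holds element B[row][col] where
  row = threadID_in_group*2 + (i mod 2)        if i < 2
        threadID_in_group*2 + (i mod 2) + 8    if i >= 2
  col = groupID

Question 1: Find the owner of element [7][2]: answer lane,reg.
c: 2->gid=2  r: 7->r8=0,tid=3,i&1=1
L=2*4+3=11  i=0*2+1=1

11,1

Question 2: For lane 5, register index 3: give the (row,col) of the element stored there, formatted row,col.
11,1

lane 5->5/4=1, 5 mod 4=1
i=3  r:2·1+1+8->11  c:1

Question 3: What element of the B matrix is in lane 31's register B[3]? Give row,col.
31: gr=7,th=3
[3] (3*2+1+8,7) = (15,7)

15,7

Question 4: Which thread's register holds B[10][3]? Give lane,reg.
13,2

c=3→G=3  r=10→rhi=1,T=1,p=0
L=3*4+1=13  i=1*2+0=2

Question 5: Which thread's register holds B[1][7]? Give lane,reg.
28,1

c=7⇒gr=7  r=1⇒Rb=0,th=0,odd=1
L=7*4+0=28  i=0*2+1=1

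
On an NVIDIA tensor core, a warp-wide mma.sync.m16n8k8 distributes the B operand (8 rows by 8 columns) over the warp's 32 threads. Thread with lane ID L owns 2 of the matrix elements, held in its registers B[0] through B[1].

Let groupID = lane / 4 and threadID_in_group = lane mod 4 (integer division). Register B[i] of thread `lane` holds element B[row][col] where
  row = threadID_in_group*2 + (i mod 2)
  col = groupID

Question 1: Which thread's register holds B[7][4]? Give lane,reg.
19,1

c=4⇒gr=4  r=7⇒th=3,odd=1
L=4*4+3=19  i=1=1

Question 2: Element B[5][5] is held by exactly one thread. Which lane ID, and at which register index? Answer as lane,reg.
22,1

c=5⇒gr=5  r=5⇒th=2,odd=1
L=5*4+2=22  i=1=1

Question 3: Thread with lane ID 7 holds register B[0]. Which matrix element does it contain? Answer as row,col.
7: G=1,T=3
[0] (3*2+0,1) = (6,1)

6,1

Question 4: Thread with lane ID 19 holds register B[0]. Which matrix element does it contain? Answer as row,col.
lane 19: gr=4 (19/4), th=3 (19%4)
i=0: r=3*2+0=6, c=gr=4

6,4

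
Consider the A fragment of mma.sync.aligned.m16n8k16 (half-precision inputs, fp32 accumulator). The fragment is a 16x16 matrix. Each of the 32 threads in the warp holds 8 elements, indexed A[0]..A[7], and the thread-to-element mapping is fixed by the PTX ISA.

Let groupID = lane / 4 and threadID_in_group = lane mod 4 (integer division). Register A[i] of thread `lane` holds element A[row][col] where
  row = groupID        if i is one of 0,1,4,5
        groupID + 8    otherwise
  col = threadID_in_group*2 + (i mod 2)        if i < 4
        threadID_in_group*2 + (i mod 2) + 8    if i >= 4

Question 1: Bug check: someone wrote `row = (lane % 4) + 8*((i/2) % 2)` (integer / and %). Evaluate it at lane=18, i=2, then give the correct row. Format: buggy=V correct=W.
`(lane % 4) + 8*((i/2) % 2)`[18,2]->10
L=18->g=18>>2=4, t=18&3=2
[2]->row 4+8=12  col 2·2+0+0=4
row: 10 vs 12

buggy=10 correct=12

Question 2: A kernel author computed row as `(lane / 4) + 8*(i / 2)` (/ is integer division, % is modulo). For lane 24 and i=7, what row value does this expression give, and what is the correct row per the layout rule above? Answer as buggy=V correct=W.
buggy=30 correct=14

`(lane / 4) + 8*(i / 2)`[24,7]=>30
24: grp=6,tig=0
[7] (6+8,0*2+1+8) = (14,9)
row: 30 vs 14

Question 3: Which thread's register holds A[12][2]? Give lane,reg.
r=12→G=4,rhi=1  c=2→chi=0,T=1,p=0
L=4*4+1=17  i=0*4+1*2+0=2

17,2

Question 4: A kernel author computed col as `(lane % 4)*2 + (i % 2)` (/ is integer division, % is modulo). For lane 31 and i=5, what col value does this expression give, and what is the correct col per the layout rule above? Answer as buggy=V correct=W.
`(lane % 4)*2 + (i % 2)`[31,5]=>7
lane 31: grp=7 (31/4), tig=3 (31%4)
i=5: r=7+0=7, c=3*2+1+8=15
col: 7 vs 15

buggy=7 correct=15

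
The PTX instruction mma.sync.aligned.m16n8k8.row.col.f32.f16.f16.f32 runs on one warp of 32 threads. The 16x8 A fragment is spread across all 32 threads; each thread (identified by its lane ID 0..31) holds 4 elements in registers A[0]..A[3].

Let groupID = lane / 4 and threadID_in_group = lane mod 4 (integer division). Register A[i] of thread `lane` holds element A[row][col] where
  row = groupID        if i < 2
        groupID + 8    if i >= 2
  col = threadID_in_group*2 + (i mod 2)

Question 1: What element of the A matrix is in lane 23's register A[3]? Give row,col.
13,7

lane 23=>23/4=5, 23 mod 4=3
i=3  r:5+8=>13  c:2·3+1=>7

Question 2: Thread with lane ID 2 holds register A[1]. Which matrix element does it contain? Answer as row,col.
2: gr=0,th=2
[1] (0+0,2*2+1) = (0,5)

0,5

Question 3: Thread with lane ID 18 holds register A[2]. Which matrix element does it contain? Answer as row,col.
12,4

lane 18: gr=4 (18/4), th=2 (18%4)
i=2: r=4+8=12, c=2*2+0=4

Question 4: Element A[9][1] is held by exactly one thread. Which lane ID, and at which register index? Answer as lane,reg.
r:9=>grp=1,rB=1  c:1=>tig=0,lo=1
L=1*4+0=4  i=1*2+1=3

4,3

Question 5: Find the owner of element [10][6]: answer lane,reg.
r=10→G=2,rhi=1  c=6→T=3,p=0
L=2*4+3=11  i=1*2+0=2

11,2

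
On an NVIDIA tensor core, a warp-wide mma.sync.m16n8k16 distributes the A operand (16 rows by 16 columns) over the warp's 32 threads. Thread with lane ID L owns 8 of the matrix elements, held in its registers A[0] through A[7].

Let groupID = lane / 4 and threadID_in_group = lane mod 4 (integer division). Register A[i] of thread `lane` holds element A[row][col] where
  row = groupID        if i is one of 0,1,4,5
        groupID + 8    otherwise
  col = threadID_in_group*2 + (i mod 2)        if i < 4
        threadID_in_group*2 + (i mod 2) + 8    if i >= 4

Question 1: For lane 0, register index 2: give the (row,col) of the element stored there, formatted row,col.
8,0

0: grp=0,tig=0
[2] (0+8,0*2+0+0) = (8,0)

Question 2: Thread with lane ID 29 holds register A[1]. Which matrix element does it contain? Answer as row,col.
lane 29→29/4=7, 29 mod 4=1
i=1  r:7+0→7  c:2·1+1+0→3

7,3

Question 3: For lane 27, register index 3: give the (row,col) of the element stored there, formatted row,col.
lane 27: G=6 (27/4), T=3 (27%4)
i=3: r=6+8=14, c=3*2+1+0=7

14,7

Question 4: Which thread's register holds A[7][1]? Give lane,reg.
r:7=>grp=7,rB=0  c:1=>cB=0,tig=0,lo=1
L=7*4+0=28  i=0*4+0*2+1=1

28,1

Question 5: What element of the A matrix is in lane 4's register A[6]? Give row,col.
lane 4: gid=1 (4/4), tid=0 (4%4)
i=6: r=1+8=9, c=0*2+0+8=8

9,8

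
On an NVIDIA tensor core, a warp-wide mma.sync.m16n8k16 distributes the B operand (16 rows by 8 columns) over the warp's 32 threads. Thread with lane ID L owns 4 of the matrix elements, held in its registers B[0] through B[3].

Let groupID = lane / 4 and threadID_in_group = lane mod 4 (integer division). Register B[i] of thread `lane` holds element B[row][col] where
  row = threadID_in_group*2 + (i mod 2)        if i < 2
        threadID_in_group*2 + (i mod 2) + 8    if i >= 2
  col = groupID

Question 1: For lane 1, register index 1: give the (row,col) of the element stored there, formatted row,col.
3,0

1: gr=0,th=1
[1] (1*2+1+0,0) = (3,0)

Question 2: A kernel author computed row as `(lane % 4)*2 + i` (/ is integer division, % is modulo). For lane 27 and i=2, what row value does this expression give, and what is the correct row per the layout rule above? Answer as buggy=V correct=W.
`(lane % 4)*2 + i`[27,2]⇒8
27: gr=6,th=3
[2] (3*2+0+8,6) = (14,6)
row: 8 vs 14

buggy=8 correct=14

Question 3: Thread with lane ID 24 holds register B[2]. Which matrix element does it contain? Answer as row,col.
24: grp=6,tig=0
[2] (0*2+0+8,6) = (8,6)

8,6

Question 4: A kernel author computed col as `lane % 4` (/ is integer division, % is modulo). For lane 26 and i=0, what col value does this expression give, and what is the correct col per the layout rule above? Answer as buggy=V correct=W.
`lane % 4`[26,0]->2
lane 26: g=6 (26/4), t=2 (26%4)
i=0: r=2*2+0+0=4, c=g=6
col: 2 vs 6

buggy=2 correct=6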